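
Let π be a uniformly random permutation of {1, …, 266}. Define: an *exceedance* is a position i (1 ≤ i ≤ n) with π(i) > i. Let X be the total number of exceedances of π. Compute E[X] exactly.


Write X = Σ_{i=1}^{266} X_i, where X_i = 1_{π(i) > i}.
For each fixed i, π(i) is uniform over {1, …, 266} (marginal of a uniform permutation), so P[π(i) > i] = (n − i)/n. Summing: Σ_{i=1}^{266} (n − i)/n = (0 + 1 + … + 265)/266 = 266(266 − 1)/(2·266) = (266 − 1)/2.
Hence E[X] = Σ_{i=1}^{266} (266 − i)/266 = 265/2 ≈ 132.500000.

E[X] = 265/2 = 132.500000.


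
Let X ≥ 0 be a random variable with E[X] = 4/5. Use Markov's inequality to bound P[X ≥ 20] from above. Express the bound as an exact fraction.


μ = E[X] = 4/5, a = 20.
Markov: P[X ≥ 20] ≤ μ/a = (4/5)/20 = 1/25.
Numerically: ≈ 0.0400.
(Since a = 20 > μ = 0.8000, the bound 1/25 is < 1 and informative.)

P[X ≥ 20] ≤ 1/25 ≈ 0.0400.


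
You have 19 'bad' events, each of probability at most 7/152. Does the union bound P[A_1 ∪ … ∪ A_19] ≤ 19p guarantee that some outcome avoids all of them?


Union bound: P[∪_{i=1}^{19} A_i] ≤ Σ_i P[A_i] ≤ 19·p = 19·(7/152) = 7/8.
Numerically: 7/8 ≈ 0.875.
Is 7/8 < 1? YES.
Since P[∪ A_i] ≤ 7/8 < 1, the complement has P[∩ A_i^c] ≥ 1 − 7/8 = 1/8 > 0, so some outcome avoids every A_i.

19·p = 7/8 ≈ 0.875; existence CERTIFIED by the union bound.


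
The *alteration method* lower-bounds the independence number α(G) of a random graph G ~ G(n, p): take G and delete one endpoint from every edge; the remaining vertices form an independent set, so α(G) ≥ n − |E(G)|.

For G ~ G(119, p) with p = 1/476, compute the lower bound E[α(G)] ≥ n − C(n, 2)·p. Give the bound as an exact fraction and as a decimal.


E[|E(G)|] = C(119, 2)·p = 7021 · (1/476) = 59/4.
E[α(G)] ≥ n − E[|E(G)|] = 119 − 59/4 = 417/4.
Numerically: ≈ 104.25000.
(This is only a lower bound; the true E[α(G)] may be larger.)

E[α(G)] ≥ 417/4 ≈ 104.25000.


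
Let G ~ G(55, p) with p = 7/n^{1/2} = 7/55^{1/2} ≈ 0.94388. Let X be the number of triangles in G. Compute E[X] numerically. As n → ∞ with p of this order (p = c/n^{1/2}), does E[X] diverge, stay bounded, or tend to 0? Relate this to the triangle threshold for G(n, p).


Number of potential triangles: C(55, 3) = 26235.
Each occurs with probability p³ ≈ (0.94388)³ ≈ 8.40911101e-01.
By linearity: E[X] = C(55, 3)·p³ ≈ 26235 · 8.40911101e-01 ≈ 22061.302739.
Since α = 1/2 < 1, p = c/n^{1/2} ≫ 1/n is above the triangle threshold p ~ 1/n. Asymptotically E[X] ~ (c³/6)·n^{3(1−α)} = (7³/6)·n^{1.5} → ∞; triangles are abundant w.h.p.

E[X] ≈ 22061.302739; in regime p = Θ(1/n^{1/2}) E[X] diverges (above the triangle threshold p ~ 1/n).


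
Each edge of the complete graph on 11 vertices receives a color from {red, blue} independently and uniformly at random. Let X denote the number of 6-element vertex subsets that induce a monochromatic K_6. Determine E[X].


Let X = Σ_S X_S over the C(11, 6) = 462 subsets S of size 6, where X_S = 1 if the K_6 on S is monochromatic.
For a fixed S, the K_6 on S has C(6, 2) = 15 edges. P[all 15 edges red] = (1/2)^15, and likewise for blue, so P[monochromatic] = 2·(1/2)^15 = 2^{1 − 15} = 1/16384.
By linearity of expectation: E[X] = C(11, 6) · 2^{1 − 15} = 462 · 1/16384 = 231/8192.
Numerically: E[X] ≈ 0.028198.

E[X] = C(11,6)·2^(1−C(6,2)) = 231/8192 ≈ 0.028198.


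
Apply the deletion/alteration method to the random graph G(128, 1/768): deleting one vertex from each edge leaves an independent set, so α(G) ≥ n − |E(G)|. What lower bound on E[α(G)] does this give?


E[|E(G)|] = C(128, 2)·p = 8128 · (1/768) = 127/12.
E[α(G)] ≥ n − E[|E(G)|] = 128 − 127/12 = 1409/12.
Numerically: ≈ 117.416667.
(This is only a lower bound; the true E[α(G)] may be larger.)

E[α(G)] ≥ 1409/12 ≈ 117.416667.


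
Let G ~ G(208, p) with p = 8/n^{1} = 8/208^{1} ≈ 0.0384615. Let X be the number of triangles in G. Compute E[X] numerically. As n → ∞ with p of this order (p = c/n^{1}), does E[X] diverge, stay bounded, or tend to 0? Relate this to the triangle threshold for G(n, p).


Number of potential triangles: C(208, 3) = 1478256.
Each occurs with probability p³ ≈ (0.0384615)³ ≈ 5.68957670e-05.
By linearity: E[X] = C(208, 3)·p³ ≈ 1478256 · 5.68957670e-05 ≈ 84.106509.
Here α = 1, so p = 8/n is exactly at the triangle threshold p ~ 1/n. Asymptotically E[X] → c³/6 = 8³/6 = 256/3 ≈ 85.333333, a bounded constant. In this regime the triangle count is asymptotically Poisson(c³/6).

E[X] ≈ 84.106509; in regime p = Θ(1/n^{1}) E[X] stays bounded (at the triangle threshold p ~ 1/n).


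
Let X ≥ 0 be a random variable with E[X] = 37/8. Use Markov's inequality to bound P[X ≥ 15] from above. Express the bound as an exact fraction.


μ = E[X] = 37/8, a = 15.
Markov: P[X ≥ 15] ≤ μ/a = (37/8)/15 = 37/120.
Numerically: ≈ 0.308.
(Since a = 15 > μ = 4.625, the bound 37/120 is < 1 and informative.)

P[X ≥ 15] ≤ 37/120 ≈ 0.308.


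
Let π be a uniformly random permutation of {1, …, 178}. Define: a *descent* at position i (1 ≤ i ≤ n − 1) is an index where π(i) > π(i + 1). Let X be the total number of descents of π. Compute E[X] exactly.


Write X = Σ X_I over i = 1, …, 177, with X_I the indicator of one descent.
There are 177 indicators.
For each fixed i, the pair (π(i), π(i+1)) is a uniformly random ordered pair of distinct values from {1, …, 178}; by symmetry P[π(i) > π(i+1)] = 1/2.
By linearity: E[X] = 177 · (1/2) = (178 − 1) · (1/2) = 177/2 ≈ 88.500.

E[X] = 177/2 = 88.500.


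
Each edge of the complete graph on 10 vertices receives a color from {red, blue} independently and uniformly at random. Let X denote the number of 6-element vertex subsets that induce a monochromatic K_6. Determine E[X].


Let X = Σ_S X_S over the C(10, 6) = 210 subsets S of size 6, where X_S = 1 if the K_6 on S is monochromatic.
For a fixed S, the K_6 on S has C(6, 2) = 15 edges. P[all 15 edges red] = (1/2)^15, and likewise for blue, so P[monochromatic] = 2·(1/2)^15 = 2^{1 − 15} = 1/16384.
Summing: E[X] = C(10, 6) · 2^{1 − 15} = 210 · 1/16384 = 105/8192.
Numerically: E[X] ≈ 0.0128.

E[X] = C(10,6)·2^(1−C(6,2)) = 105/8192 ≈ 0.0128.


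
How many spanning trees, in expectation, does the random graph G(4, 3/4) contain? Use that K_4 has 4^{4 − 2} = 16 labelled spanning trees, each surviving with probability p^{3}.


K_4 has 4^{4 − 2} = 16 labelled spanning trees.
For each such spanning tree H, let X_H = 1 if all 3 edges of H are present in G. Then P[X_H = 1] = p^{3} = (3/4)^{3} = 27/64.
By linearity: E[X] = Σ_H E[X_H] = 16 · p^{3} = 16 · 27/64 = 27/4.
Numerically: E[X] ≈ 6.75.

E[X] = 16 · (3/4)^{3} = 27/4 ≈ 6.75.


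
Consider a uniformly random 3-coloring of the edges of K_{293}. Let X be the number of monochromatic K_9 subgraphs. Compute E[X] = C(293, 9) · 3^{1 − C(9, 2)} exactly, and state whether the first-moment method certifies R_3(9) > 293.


E[X] = C(293, 9) · 3^{1 − 36} = 38740172144007620 · 3^{−35} = 38740172144007620/50031545098999707.
As a reduced fraction: E[X] = 38740172144007620/50031545098999707 ≈ 0.7743.
Is E[X] < 1? YES.
Since E[X] < 1, there exists a 3-coloring of K_{293} with no monochromatic K_9; hence R_3(9) > 293.

E[X] = 38740172144007620/50031545098999707 ≈ 0.7743; E[X] < 1, so R_3(9) > 293.


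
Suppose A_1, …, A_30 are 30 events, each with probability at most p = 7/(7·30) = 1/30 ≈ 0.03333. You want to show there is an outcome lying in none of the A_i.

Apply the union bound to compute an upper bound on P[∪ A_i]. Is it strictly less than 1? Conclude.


Union bound: P[∪_{i=1}^{30} A_i] ≤ Σ_i P[A_i] ≤ 30·p = 30·(1/30) = 1.
Numerically: 1 ≈ 1.00000.
Is 1 < 1? NO.
Since the bound 1 is ≥ 1, the union bound is uninformative here; it does NOT by itself certify existence.

30·p = 1 ≈ 1.00000; existence NOT certified by the union bound.


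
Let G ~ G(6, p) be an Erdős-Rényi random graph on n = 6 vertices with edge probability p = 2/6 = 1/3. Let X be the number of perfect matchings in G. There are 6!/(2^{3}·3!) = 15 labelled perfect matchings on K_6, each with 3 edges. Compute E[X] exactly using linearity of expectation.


K_6 has 6!/(2^{3}·3!) = 15 labelled perfect matchings.
For each such perfect matching H, let X_H = 1 if all 3 edges of H are present in G. Then P[X_H = 1] = p^{3} = (1/3)^{3} = 1/27.
By linearity of expectation: E[X] = Σ_H E[X_H] = 15 · p^{3} = 15 · 1/27 = 5/9.
Numerically: E[X] ≈ 0.55556.

E[X] = 15 · (1/3)^{3} = 5/9 ≈ 0.55556.


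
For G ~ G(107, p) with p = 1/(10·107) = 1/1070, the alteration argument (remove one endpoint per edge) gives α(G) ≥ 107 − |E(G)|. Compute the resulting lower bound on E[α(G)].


E[|E(G)|] = C(107, 2)·p = 5671 · (1/1070) = 53/10.
E[α(G)] ≥ n − E[|E(G)|] = 107 − 53/10 = 1017/10.
Numerically: ≈ 101.7000.
(This is only a lower bound; the true E[α(G)] may be larger.)

E[α(G)] ≥ 1017/10 ≈ 101.7000.


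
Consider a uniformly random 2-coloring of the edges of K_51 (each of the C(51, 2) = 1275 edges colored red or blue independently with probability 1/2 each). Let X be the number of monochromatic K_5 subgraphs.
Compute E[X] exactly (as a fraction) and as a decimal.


Let X = Σ_S X_S over the C(51, 5) = 2349060 subsets S of size 5, where X_S = 1 if the K_5 on S is monochromatic.
For a fixed S, the K_5 on S has C(5, 2) = 10 edges. P[all 10 edges red] = (1/2)^10, and likewise for blue, so P[monochromatic] = 2·(1/2)^10 = 2^{1 − 10} = 1/512.
Summing: E[X] = C(51, 5) · 2^{1 − 10} = 2349060 · 1/512 = 587265/128.
Numerically: E[X] ≈ 4588.007812.

E[X] = C(51,5)·2^(1−C(5,2)) = 587265/128 ≈ 4588.007812.


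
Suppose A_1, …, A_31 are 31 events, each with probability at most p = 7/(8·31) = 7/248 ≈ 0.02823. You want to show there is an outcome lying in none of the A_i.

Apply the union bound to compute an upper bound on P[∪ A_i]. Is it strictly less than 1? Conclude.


Union bound: P[∪_{i=1}^{31} A_i] ≤ Σ_i P[A_i] ≤ 31·p = 31·(7/248) = 7/8.
Numerically: 7/8 ≈ 0.87500.
Is 7/8 < 1? YES.
Since P[∪ A_i] ≤ 7/8 < 1, the complement has P[∩ A_i^c] ≥ 1 − 7/8 = 1/8 > 0, so some outcome avoids every A_i.

31·p = 7/8 ≈ 0.87500; existence CERTIFIED by the union bound.


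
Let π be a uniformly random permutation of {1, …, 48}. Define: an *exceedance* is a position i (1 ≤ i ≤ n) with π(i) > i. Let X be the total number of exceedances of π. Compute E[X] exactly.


Write X = Σ_{i=1}^{48} X_i, where X_i = 1_{π(i) > i}.
For each fixed i, π(i) is uniform over {1, …, 48} (marginal of a uniform permutation), so P[π(i) > i] = (n − i)/n. Summing: Σ_{i=1}^{48} (n − i)/n = (0 + 1 + … + 47)/48 = 48(48 − 1)/(2·48) = (48 − 1)/2.
Hence E[X] = Σ_{i=1}^{48} (48 − i)/48 = 47/2 ≈ 23.5000.

E[X] = 47/2 = 23.5000.


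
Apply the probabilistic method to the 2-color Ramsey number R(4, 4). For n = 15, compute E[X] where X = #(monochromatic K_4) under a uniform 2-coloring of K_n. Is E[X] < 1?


E[X] = C(15, 4) · 2^{1 − 6} = 1365 · 2^{−5} = 1365/32.
As a reduced fraction: E[X] = 1365/32 ≈ 42.6562500.
Is E[X] < 1? NO.
Since E[X] ≥ 1, the first-moment bound is inconclusive at n = 15; it does NOT by itself certify R(4, 4) > 15.

E[X] = 1365/32 ≈ 42.6562500; E[X] ≥ 1; first-moment method inconclusive here.


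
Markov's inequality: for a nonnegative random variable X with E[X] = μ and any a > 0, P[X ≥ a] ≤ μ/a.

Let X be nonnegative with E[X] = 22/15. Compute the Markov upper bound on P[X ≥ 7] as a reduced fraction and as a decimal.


μ = E[X] = 22/15, a = 7.
Markov: P[X ≥ 7] ≤ μ/a = (22/15)/7 = 22/105.
Numerically: ≈ 0.2095.
(Since a = 7 > μ = 1.4667, the bound 22/105 is < 1 and informative.)

P[X ≥ 7] ≤ 22/105 ≈ 0.2095.


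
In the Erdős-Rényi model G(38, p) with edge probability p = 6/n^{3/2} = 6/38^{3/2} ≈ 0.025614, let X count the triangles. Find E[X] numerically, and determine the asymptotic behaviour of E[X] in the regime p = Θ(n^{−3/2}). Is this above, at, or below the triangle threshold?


Number of potential triangles: C(38, 3) = 8436.
Each occurs with probability p³ ≈ (0.025614)³ ≈ 1.6804576e-05.
By linearity: E[X] = C(38, 3)·p³ ≈ 8436 · 1.6804576e-05 ≈ 0.14176.
Since α = 3/2 > 1, p = c/n^{3/2} = o(1/n) is below the triangle threshold p ~ 1/n. Asymptotically E[X] ~ (c³/6)·n^{3(1−α)} = (6³/6)·n^{-1.5} → 0, so by Markov's inequality G has no triangles w.h.p.

E[X] ≈ 0.14176; in regime p = Θ(1/n^{3/2}) E[X] tends to 0 (below the triangle threshold p ~ 1/n).


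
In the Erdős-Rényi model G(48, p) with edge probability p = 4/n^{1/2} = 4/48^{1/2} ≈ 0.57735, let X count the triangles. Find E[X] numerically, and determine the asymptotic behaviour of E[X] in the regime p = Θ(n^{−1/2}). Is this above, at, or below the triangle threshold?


Number of potential triangles: C(48, 3) = 17296.
Each occurs with probability p³ ≈ (0.57735)³ ≈ 1.92450090e-01.
By linearity: E[X] = C(48, 3)·p³ ≈ 17296 · 1.92450090e-01 ≈ 3328.616752.
Since α = 1/2 < 1, p = c/n^{1/2} ≫ 1/n is above the triangle threshold p ~ 1/n. Asymptotically E[X] ~ (c³/6)·n^{3(1−α)} = (4³/6)·n^{1.5} → ∞; triangles are abundant w.h.p.

E[X] ≈ 3328.616752; in regime p = Θ(1/n^{1/2}) E[X] diverges (above the triangle threshold p ~ 1/n).


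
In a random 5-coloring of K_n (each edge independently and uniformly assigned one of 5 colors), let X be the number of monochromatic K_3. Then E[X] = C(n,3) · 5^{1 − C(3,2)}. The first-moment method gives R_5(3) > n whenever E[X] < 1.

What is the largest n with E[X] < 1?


We need C(n, 3) · 5^{1 − 3} < 1, i.e. C(n, 3) < 5^{3 − 1} = 25.
Check values of n near the boundary:
  n = 3: C(3, 3) = 1; 1 < 25? YES
  n = 4: C(4, 3) = 4; 4 < 25? YES
  n = 5: C(5, 3) = 10; 10 < 25? YES
  n = 6: C(6, 3) = 20; 20 < 25? YES
  n = 7: C(7, 3) = 35; 35 < 25? NO
  n = 8: C(8, 3) = 56; 56 < 25? NO
  n = 9: C(9, 3) = 84; 84 < 25? NO
The largest n with C(n, 3) < 25 is n = 6 (where E[X] = 4/5 ≈ 0.8000). Hence R_5(3) > 6, i.e. R_5(3) ≥ 7.

Largest n = 6; hence R_5(3) > 6.


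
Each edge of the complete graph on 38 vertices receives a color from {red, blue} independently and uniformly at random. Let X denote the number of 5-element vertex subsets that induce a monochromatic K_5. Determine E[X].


Let X = Σ_S X_S over the C(38, 5) = 501942 subsets S of size 5, where X_S = 1 if the K_5 on S is monochromatic.
For a fixed S, the K_5 on S has C(5, 2) = 10 edges. P[all 10 edges red] = (1/2)^10, and likewise for blue, so P[monochromatic] = 2·(1/2)^10 = 2^{1 − 10} = 1/512.
Summing: E[X] = C(38, 5) · 2^{1 − 10} = 501942 · 1/512 = 250971/256.
Numerically: E[X] ≈ 980.355469.

E[X] = C(38,5)·2^(1−C(5,2)) = 250971/256 ≈ 980.355469.


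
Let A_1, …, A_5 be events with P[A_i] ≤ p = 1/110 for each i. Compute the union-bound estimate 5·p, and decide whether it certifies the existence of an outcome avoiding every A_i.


Union bound: P[∪_{i=1}^{5} A_i] ≤ Σ_i P[A_i] ≤ 5·p = 5·(1/110) = 1/22.
Numerically: 1/22 ≈ 0.045.
Is 1/22 < 1? YES.
Since P[∪ A_i] ≤ 1/22 < 1, the complement has P[∩ A_i^c] ≥ 1 − 1/22 = 21/22 > 0, so some outcome avoids every A_i.

5·p = 1/22 ≈ 0.045; existence CERTIFIED by the union bound.


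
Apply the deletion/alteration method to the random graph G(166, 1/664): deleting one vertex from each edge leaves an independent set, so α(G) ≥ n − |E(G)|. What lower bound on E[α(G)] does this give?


E[|E(G)|] = C(166, 2)·p = 13695 · (1/664) = 165/8.
E[α(G)] ≥ n − E[|E(G)|] = 166 − 165/8 = 1163/8.
Numerically: ≈ 145.3750.
(This is only a lower bound; the true E[α(G)] may be larger.)

E[α(G)] ≥ 1163/8 ≈ 145.3750.


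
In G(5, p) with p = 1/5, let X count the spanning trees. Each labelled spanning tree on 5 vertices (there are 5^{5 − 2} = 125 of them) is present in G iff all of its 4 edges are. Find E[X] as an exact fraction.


K_5 has 5^{5 − 2} = 125 labelled spanning trees.
For each such spanning tree H, let X_H = 1 if all 4 edges of H are present in G. Then P[X_H = 1] = p^{4} = (1/5)^{4} = 1/625.
By linearity: E[X] = Σ_H E[X_H] = 125 · p^{4} = 125 · 1/625 = 1/5.
Numerically: E[X] ≈ 0.2.

E[X] = 125 · (1/5)^{4} = 1/5 ≈ 0.2.


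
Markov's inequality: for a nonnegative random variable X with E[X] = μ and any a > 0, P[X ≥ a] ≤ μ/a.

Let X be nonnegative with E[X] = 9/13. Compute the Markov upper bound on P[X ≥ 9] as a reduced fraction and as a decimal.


μ = E[X] = 9/13, a = 9.
Markov: P[X ≥ 9] ≤ μ/a = (9/13)/9 = 1/13.
Numerically: ≈ 0.0769.
(Since a = 9 > μ = 0.6923, the bound 1/13 is < 1 and informative.)

P[X ≥ 9] ≤ 1/13 ≈ 0.0769.


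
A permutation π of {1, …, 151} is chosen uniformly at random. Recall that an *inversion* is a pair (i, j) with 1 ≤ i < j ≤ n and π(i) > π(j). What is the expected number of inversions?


Write X = Σ X_I over the C(151, 2) = 11325 pairs i < j, with X_I the indicator of one inversion.
There are 11325 indicators.
For each fixed pair i < j, the values π(i) and π(j) are two distinct elements of {1, …, 151} in uniformly random order; by symmetry P[π(i) > π(j)] = 1/2.
By linearity: E[X] = 11325 · (1/2) = C(151, 2) · (1/2) = 11325/2 = 11325/2 ≈ 5662.500.

E[X] = 11325/2 = 5662.500.


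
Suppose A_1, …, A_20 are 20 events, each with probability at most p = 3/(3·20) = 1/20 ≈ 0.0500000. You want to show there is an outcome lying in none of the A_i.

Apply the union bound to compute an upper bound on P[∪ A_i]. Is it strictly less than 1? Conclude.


Union bound: P[∪_{i=1}^{20} A_i] ≤ Σ_i P[A_i] ≤ 20·p = 20·(1/20) = 1.
Numerically: 1 ≈ 1.0000000.
Is 1 < 1? NO.
Since the bound 1 is ≥ 1, the union bound is uninformative here; it does NOT by itself certify existence.

20·p = 1 ≈ 1.0000000; existence NOT certified by the union bound.


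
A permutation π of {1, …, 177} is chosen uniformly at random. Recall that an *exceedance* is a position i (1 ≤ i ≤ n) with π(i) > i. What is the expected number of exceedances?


Write X = Σ_{i=1}^{177} X_i, where X_i = 1_{π(i) > i}.
For each fixed i, π(i) is uniform over {1, …, 177} (marginal of a uniform permutation), so P[π(i) > i] = (n − i)/n. Summing: Σ_{i=1}^{177} (n − i)/n = (0 + 1 + … + 176)/177 = 177(177 − 1)/(2·177) = (177 − 1)/2.
Hence E[X] = Σ_{i=1}^{177} (177 − i)/177 = 88 ≈ 88.0000.

E[X] = 88 = 88.0000.


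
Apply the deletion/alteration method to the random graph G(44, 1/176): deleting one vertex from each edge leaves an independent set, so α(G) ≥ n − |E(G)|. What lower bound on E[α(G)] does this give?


E[|E(G)|] = C(44, 2)·p = 946 · (1/176) = 43/8.
E[α(G)] ≥ n − E[|E(G)|] = 44 − 43/8 = 309/8.
Numerically: ≈ 38.6250.
(This is only a lower bound; the true E[α(G)] may be larger.)

E[α(G)] ≥ 309/8 ≈ 38.6250.


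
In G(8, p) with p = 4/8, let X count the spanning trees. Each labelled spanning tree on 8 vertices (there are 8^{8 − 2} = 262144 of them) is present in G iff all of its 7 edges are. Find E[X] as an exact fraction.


K_8 has 8^{8 − 2} = 262144 labelled spanning trees.
For each such spanning tree H, let X_H = 1 if all 7 edges of H are present in G. Then P[X_H = 1] = p^{7} = (1/2)^{7} = 1/128.
By linearity: E[X] = Σ_H E[X_H] = 262144 · p^{7} = 262144 · 1/128 = 2048.
Numerically: E[X] ≈ 2048.

E[X] = 262144 · (1/2)^{7} = 2048 ≈ 2048.


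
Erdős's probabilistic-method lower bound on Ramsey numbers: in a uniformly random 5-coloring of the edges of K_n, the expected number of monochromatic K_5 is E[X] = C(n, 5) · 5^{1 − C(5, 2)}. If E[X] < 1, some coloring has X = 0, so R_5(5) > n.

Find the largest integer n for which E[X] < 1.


We need C(n, 5) · 5^{1 − 10} < 1, i.e. C(n, 5) < 5^{10 − 1} = 1953125.
Check values of n near the boundary:
  n = 46: C(46, 5) = 1370754; 1370754 < 1953125? YES
  n = 47: C(47, 5) = 1533939; 1533939 < 1953125? YES
  n = 48: C(48, 5) = 1712304; 1712304 < 1953125? YES
  n = 49: C(49, 5) = 1906884; 1906884 < 1953125? YES
  n = 50: C(50, 5) = 2118760; 2118760 < 1953125? NO
  n = 51: C(51, 5) = 2349060; 2349060 < 1953125? NO
The largest n with C(n, 5) < 1953125 is n = 49 (where E[X] = 1906884/1953125 ≈ 0.97632). Hence R_5(5) > 49, i.e. R_5(5) ≥ 50.

Largest n = 49; hence R_5(5) > 49.


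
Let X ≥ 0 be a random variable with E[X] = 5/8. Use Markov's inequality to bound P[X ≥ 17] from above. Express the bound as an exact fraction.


μ = E[X] = 5/8, a = 17.
Markov: P[X ≥ 17] ≤ μ/a = (5/8)/17 = 5/136.
Numerically: ≈ 0.037.
(Since a = 17 > μ = 0.625, the bound 5/136 is < 1 and informative.)

P[X ≥ 17] ≤ 5/136 ≈ 0.037.


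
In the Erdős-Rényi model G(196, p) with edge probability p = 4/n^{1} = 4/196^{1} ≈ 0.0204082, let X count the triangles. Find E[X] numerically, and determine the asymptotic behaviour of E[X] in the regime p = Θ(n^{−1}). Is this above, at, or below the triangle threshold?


Number of potential triangles: C(196, 3) = 1235780.
Each occurs with probability p³ ≈ (0.0204082)³ ≈ 8.49985975e-06.
By linearity: E[X] = C(196, 3)·p³ ≈ 1235780 · 8.49985975e-06 ≈ 10.503957.
Here α = 1, so p = 4/n is exactly at the triangle threshold p ~ 1/n. Asymptotically E[X] → c³/6 = 4³/6 = 32/3 ≈ 10.666667, a bounded constant. In this regime the triangle count is asymptotically Poisson(c³/6).

E[X] ≈ 10.503957; in regime p = Θ(1/n^{1}) E[X] stays bounded (at the triangle threshold p ~ 1/n).


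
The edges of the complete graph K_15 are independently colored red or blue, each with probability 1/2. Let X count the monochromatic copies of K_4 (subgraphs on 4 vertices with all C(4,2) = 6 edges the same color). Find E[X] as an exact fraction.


Let X = Σ_S X_S over the C(15, 4) = 1365 subsets S of size 4, where X_S = 1 if the K_4 on S is monochromatic.
For a fixed S, the K_4 on S has C(4, 2) = 6 edges. P[all 6 edges red] = (1/2)^6, and likewise for blue, so P[monochromatic] = 2·(1/2)^6 = 2^{1 − 6} = 1/32.
By linearity: E[X] = C(15, 4) · 2^{1 − 6} = 1365 · 1/32 = 1365/32.
Numerically: E[X] ≈ 42.6562.

E[X] = C(15,4)·2^(1−C(4,2)) = 1365/32 ≈ 42.6562.


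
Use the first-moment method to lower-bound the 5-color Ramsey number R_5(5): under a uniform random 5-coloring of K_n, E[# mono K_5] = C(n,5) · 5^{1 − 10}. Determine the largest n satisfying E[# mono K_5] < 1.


We need C(n, 5) · 5^{1 − 10} < 1, i.e. C(n, 5) < 5^{10 − 1} = 1953125.
Check values of n near the boundary:
  n = 46: C(46, 5) = 1370754; 1370754 < 1953125? YES
  n = 47: C(47, 5) = 1533939; 1533939 < 1953125? YES
  n = 48: C(48, 5) = 1712304; 1712304 < 1953125? YES
  n = 49: C(49, 5) = 1906884; 1906884 < 1953125? YES
  n = 50: C(50, 5) = 2118760; 2118760 < 1953125? NO
  n = 51: C(51, 5) = 2349060; 2349060 < 1953125? NO
The largest n with C(n, 5) < 1953125 is n = 49 (where E[X] = 1906884/1953125 ≈ 0.97632). Hence R_5(5) > 49, i.e. R_5(5) ≥ 50.

Largest n = 49; hence R_5(5) > 49.


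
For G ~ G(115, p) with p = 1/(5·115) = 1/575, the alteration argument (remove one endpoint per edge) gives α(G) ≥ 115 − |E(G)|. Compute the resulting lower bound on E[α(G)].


E[|E(G)|] = C(115, 2)·p = 6555 · (1/575) = 57/5.
E[α(G)] ≥ n − E[|E(G)|] = 115 − 57/5 = 518/5.
Numerically: ≈ 103.600000.
(This is only a lower bound; the true E[α(G)] may be larger.)

E[α(G)] ≥ 518/5 ≈ 103.600000.


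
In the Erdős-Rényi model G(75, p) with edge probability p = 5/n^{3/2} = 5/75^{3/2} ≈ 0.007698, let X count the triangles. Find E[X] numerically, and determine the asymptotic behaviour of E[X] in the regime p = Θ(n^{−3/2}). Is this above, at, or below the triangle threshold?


Number of potential triangles: C(75, 3) = 67525.
Each occurs with probability p³ ≈ (0.007698)³ ≈ 4.561780e-07.
By linearity: E[X] = C(75, 3)·p³ ≈ 67525 · 4.561780e-07 ≈ 0.0308.
Since α = 3/2 > 1, p = c/n^{3/2} = o(1/n) is below the triangle threshold p ~ 1/n. Asymptotically E[X] ~ (c³/6)·n^{3(1−α)} = (5³/6)·n^{-1.5} → 0, so by Markov's inequality G has no triangles w.h.p.

E[X] ≈ 0.0308; in regime p = Θ(1/n^{3/2}) E[X] tends to 0 (below the triangle threshold p ~ 1/n).


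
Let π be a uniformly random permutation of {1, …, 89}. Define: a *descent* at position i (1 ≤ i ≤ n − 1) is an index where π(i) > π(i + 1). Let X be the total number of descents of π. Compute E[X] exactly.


Write X = Σ X_I over i = 1, …, 88, with X_I the indicator of one descent.
There are 88 indicators.
For each fixed i, the pair (π(i), π(i+1)) is a uniformly random ordered pair of distinct values from {1, …, 89}; by symmetry P[π(i) > π(i+1)] = 1/2.
By linearity: E[X] = 88 · (1/2) = (89 − 1) · (1/2) = 44 ≈ 44.0000.

E[X] = 44 = 44.0000.


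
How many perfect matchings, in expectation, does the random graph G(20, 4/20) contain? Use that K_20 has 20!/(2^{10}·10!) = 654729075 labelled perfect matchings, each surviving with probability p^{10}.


K_20 has 20!/(2^{10}·10!) = 654729075 labelled perfect matchings.
For each such perfect matching H, let X_H = 1 if all 10 edges of H are present in G. Then P[X_H = 1] = p^{10} = (1/5)^{10} = 1/9765625.
By linearity: E[X] = Σ_H E[X_H] = 654729075 · p^{10} = 654729075 · 1/9765625 = 26189163/390625.
Numerically: E[X] ≈ 67.044.

E[X] = 654729075 · (1/5)^{10} = 26189163/390625 ≈ 67.044.


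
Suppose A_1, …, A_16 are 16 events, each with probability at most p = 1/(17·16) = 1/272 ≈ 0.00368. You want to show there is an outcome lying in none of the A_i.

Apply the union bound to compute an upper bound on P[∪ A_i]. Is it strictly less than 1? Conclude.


Union bound: P[∪_{i=1}^{16} A_i] ≤ Σ_i P[A_i] ≤ 16·p = 16·(1/272) = 1/17.
Numerically: 1/17 ≈ 0.05882.
Is 1/17 < 1? YES.
Since P[∪ A_i] ≤ 1/17 < 1, the complement has P[∩ A_i^c] ≥ 1 − 1/17 = 16/17 > 0, so some outcome avoids every A_i.

16·p = 1/17 ≈ 0.05882; existence CERTIFIED by the union bound.


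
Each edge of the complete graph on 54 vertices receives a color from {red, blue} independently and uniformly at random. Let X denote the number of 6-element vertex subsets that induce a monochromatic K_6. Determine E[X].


Let X = Σ_S X_S over the C(54, 6) = 25827165 subsets S of size 6, where X_S = 1 if the K_6 on S is monochromatic.
For a fixed S, the K_6 on S has C(6, 2) = 15 edges. P[all 15 edges red] = (1/2)^15, and likewise for blue, so P[monochromatic] = 2·(1/2)^15 = 2^{1 − 15} = 1/16384.
Summing: E[X] = C(54, 6) · 2^{1 − 15} = 25827165 · 1/16384 = 25827165/16384.
Numerically: E[X] ≈ 1576.365.

E[X] = C(54,6)·2^(1−C(6,2)) = 25827165/16384 ≈ 1576.365.


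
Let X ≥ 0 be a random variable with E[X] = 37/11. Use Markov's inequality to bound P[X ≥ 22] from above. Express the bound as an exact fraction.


μ = E[X] = 37/11, a = 22.
Markov: P[X ≥ 22] ≤ μ/a = (37/11)/22 = 37/242.
Numerically: ≈ 0.15289.
(Since a = 22 > μ = 3.36364, the bound 37/242 is < 1 and informative.)

P[X ≥ 22] ≤ 37/242 ≈ 0.15289.


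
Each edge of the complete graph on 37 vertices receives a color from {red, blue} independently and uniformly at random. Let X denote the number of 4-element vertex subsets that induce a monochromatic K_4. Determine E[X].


Let X = Σ_S X_S over the C(37, 4) = 66045 subsets S of size 4, where X_S = 1 if the K_4 on S is monochromatic.
For a fixed S, the K_4 on S has C(4, 2) = 6 edges. P[all 6 edges red] = (1/2)^6, and likewise for blue, so P[monochromatic] = 2·(1/2)^6 = 2^{1 − 6} = 1/32.
By linearity of expectation: E[X] = C(37, 4) · 2^{1 − 6} = 66045 · 1/32 = 66045/32.
Numerically: E[X] ≈ 2063.90625.

E[X] = C(37,4)·2^(1−C(4,2)) = 66045/32 ≈ 2063.90625.


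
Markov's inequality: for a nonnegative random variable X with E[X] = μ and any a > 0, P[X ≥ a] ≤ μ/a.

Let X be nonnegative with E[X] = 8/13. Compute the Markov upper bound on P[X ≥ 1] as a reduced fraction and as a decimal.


μ = E[X] = 8/13, a = 1.
Markov: P[X ≥ 1] ≤ μ/a = (8/13)/1 = 8/13.
Numerically: ≈ 0.61538.
(Since a = 1 > μ = 0.61538, the bound 8/13 is < 1 and informative.)

P[X ≥ 1] ≤ 8/13 ≈ 0.61538.


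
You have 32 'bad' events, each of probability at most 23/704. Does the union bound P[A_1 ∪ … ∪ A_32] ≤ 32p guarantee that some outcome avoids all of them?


Union bound: P[∪_{i=1}^{32} A_i] ≤ Σ_i P[A_i] ≤ 32·p = 32·(23/704) = 23/22.
Numerically: 23/22 ≈ 1.0454545.
Is 23/22 < 1? NO.
Since the bound 23/22 is ≥ 1, the union bound is uninformative here; it does NOT by itself certify existence.

32·p = 23/22 ≈ 1.0454545; existence NOT certified by the union bound.


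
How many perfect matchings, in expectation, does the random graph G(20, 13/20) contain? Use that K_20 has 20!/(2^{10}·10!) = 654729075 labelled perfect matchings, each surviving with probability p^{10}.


K_20 has 20!/(2^{10}·10!) = 654729075 labelled perfect matchings.
For each such perfect matching H, let X_H = 1 if all 10 edges of H are present in G. Then P[X_H = 1] = p^{10} = (13/20)^{10} = 137858491849/10240000000000.
Summing the indicators: E[X] = Σ_H E[X_H] = 654729075 · p^{10} = 654729075 · 137858491849/10240000000000 = 3610398513967632387/409600000000.
Numerically: E[X] ≈ 8.8144e+06.

E[X] = 654729075 · (13/20)^{10} = 3610398513967632387/409600000000 ≈ 8.8144e+06.


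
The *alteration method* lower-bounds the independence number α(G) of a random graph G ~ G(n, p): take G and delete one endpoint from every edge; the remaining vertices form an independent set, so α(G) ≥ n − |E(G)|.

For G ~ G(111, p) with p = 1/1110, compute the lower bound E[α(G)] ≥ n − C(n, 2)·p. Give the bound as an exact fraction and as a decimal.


E[|E(G)|] = C(111, 2)·p = 6105 · (1/1110) = 11/2.
E[α(G)] ≥ n − E[|E(G)|] = 111 − 11/2 = 211/2.
Numerically: ≈ 105.5000.
(This is only a lower bound; the true E[α(G)] may be larger.)

E[α(G)] ≥ 211/2 ≈ 105.5000.


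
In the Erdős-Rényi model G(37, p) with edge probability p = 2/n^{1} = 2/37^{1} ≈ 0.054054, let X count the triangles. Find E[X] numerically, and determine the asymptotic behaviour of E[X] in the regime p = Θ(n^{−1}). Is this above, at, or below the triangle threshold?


Number of potential triangles: C(37, 3) = 7770.
Each occurs with probability p³ ≈ (0.054054)³ ≈ 1.5793734e-04.
By linearity: E[X] = C(37, 3)·p³ ≈ 7770 · 1.5793734e-04 ≈ 1.22717.
Here α = 1, so p = 2/n is exactly at the triangle threshold p ~ 1/n. Asymptotically E[X] → c³/6 = 2³/6 = 4/3 ≈ 1.33333, a bounded constant. In this regime the triangle count is asymptotically Poisson(c³/6).

E[X] ≈ 1.22717; in regime p = Θ(1/n^{1}) E[X] stays bounded (at the triangle threshold p ~ 1/n).


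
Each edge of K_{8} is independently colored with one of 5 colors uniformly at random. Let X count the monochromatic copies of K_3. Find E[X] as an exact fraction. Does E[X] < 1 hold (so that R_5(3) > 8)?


E[X] = C(8, 3) · 5^{1 − 3} = 56 · 5^{−2} = 56/25.
As a reduced fraction: E[X] = 56/25 ≈ 2.240000.
Is E[X] < 1? NO.
Since E[X] ≥ 1, the first-moment bound is inconclusive at n = 8; it does NOT by itself certify R_5(3) > 8.

E[X] = 56/25 ≈ 2.240000; E[X] ≥ 1; first-moment method inconclusive here.


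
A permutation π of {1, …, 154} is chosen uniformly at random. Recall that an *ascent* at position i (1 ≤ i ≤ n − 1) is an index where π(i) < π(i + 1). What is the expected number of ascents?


Write X = Σ X_I over i = 1, …, 153, with X_I the indicator of one ascent.
There are 153 indicators.
For each fixed i, the pair (π(i), π(i+1)) is a uniformly random ordered pair of distinct values from {1, …, 154}; by symmetry P[π(i) < π(i+1)] = 1/2.
By linearity: E[X] = 153 · (1/2) = (154 − 1) · (1/2) = 153/2 ≈ 76.50000.

E[X] = 153/2 = 76.50000.


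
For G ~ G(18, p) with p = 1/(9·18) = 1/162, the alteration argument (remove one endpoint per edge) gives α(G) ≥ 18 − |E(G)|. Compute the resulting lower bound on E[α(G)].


E[|E(G)|] = C(18, 2)·p = 153 · (1/162) = 17/18.
E[α(G)] ≥ n − E[|E(G)|] = 18 − 17/18 = 307/18.
Numerically: ≈ 17.05556.
(This is only a lower bound; the true E[α(G)] may be larger.)

E[α(G)] ≥ 307/18 ≈ 17.05556.


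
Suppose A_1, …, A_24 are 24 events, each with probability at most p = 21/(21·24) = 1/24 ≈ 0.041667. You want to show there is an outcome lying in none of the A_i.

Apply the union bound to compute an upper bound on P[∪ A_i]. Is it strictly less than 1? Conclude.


Union bound: P[∪_{i=1}^{24} A_i] ≤ Σ_i P[A_i] ≤ 24·p = 24·(1/24) = 1.
Numerically: 1 ≈ 1.000000.
Is 1 < 1? NO.
Since the bound 1 is ≥ 1, the union bound is uninformative here; it does NOT by itself certify existence.

24·p = 1 ≈ 1.000000; existence NOT certified by the union bound.


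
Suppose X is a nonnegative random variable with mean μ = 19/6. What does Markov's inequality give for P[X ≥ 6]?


μ = E[X] = 19/6, a = 6.
Markov: P[X ≥ 6] ≤ μ/a = (19/6)/6 = 19/36.
Numerically: ≈ 0.528.
(Since a = 6 > μ = 3.167, the bound 19/36 is < 1 and informative.)

P[X ≥ 6] ≤ 19/36 ≈ 0.528.


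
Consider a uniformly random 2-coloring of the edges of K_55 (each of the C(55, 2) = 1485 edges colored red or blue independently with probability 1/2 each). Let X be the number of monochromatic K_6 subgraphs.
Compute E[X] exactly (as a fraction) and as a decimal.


Let X = Σ_S X_S over the C(55, 6) = 28989675 subsets S of size 6, where X_S = 1 if the K_6 on S is monochromatic.
For a fixed S, the K_6 on S has C(6, 2) = 15 edges. P[all 15 edges red] = (1/2)^15, and likewise for blue, so P[monochromatic] = 2·(1/2)^15 = 2^{1 − 15} = 1/16384.
By linearity of expectation: E[X] = C(55, 6) · 2^{1 − 15} = 28989675 · 1/16384 = 28989675/16384.
Numerically: E[X] ≈ 1769.3893.

E[X] = C(55,6)·2^(1−C(6,2)) = 28989675/16384 ≈ 1769.3893.


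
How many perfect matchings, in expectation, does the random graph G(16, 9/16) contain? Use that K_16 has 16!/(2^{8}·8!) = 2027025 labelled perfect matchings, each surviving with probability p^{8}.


K_16 has 16!/(2^{8}·8!) = 2027025 labelled perfect matchings.
For each such perfect matching H, let X_H = 1 if all 8 edges of H are present in G. Then P[X_H = 1] = p^{8} = (9/16)^{8} = 43046721/4294967296.
By linearity of expectation: E[X] = Σ_H E[X_H] = 2027025 · p^{8} = 2027025 · 43046721/4294967296 = 87256779635025/4294967296.
Numerically: E[X] ≈ 2.032e+04.

E[X] = 2027025 · (9/16)^{8} = 87256779635025/4294967296 ≈ 2.032e+04.


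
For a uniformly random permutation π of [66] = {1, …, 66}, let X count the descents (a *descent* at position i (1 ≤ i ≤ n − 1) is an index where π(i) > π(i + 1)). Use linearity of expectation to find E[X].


Write X = Σ X_I over i = 1, …, 65, with X_I the indicator of one descent.
There are 65 indicators.
For each fixed i, the pair (π(i), π(i+1)) is a uniformly random ordered pair of distinct values from {1, …, 66}; by symmetry P[π(i) > π(i+1)] = 1/2.
By linearity: E[X] = 65 · (1/2) = (66 − 1) · (1/2) = 65/2 ≈ 32.50000.

E[X] = 65/2 = 32.50000.


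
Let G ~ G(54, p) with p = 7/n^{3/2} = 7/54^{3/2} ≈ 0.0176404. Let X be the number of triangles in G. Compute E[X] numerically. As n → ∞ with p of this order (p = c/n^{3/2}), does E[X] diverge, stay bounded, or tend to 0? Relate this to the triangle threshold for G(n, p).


Number of potential triangles: C(54, 3) = 24804.
Each occurs with probability p³ ≈ (0.0176404)³ ≈ 5.48936616e-06.
By linearity: E[X] = C(54, 3)·p³ ≈ 24804 · 5.48936616e-06 ≈ 0.136158.
Since α = 3/2 > 1, p = c/n^{3/2} = o(1/n) is below the triangle threshold p ~ 1/n. Asymptotically E[X] ~ (c³/6)·n^{3(1−α)} = (7³/6)·n^{-1.5} → 0, so by Markov's inequality G has no triangles w.h.p.

E[X] ≈ 0.136158; in regime p = Θ(1/n^{3/2}) E[X] tends to 0 (below the triangle threshold p ~ 1/n).


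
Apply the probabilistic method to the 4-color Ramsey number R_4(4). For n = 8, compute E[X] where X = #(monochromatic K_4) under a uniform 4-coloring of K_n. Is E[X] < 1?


E[X] = C(8, 4) · 4^{1 − 6} = 70 · 4^{−5} = 70/1024.
As a reduced fraction: E[X] = 35/512 ≈ 0.068.
Is E[X] < 1? YES.
Since E[X] < 1, there exists a 4-coloring of K_{8} with no monochromatic K_4; hence R_4(4) > 8.

E[X] = 35/512 ≈ 0.068; E[X] < 1, so R_4(4) > 8.


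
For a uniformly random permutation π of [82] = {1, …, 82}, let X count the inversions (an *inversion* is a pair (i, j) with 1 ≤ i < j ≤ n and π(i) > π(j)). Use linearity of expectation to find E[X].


Write X = Σ X_I over the C(82, 2) = 3321 pairs i < j, with X_I the indicator of one inversion.
There are 3321 indicators.
For each fixed pair i < j, the values π(i) and π(j) are two distinct elements of {1, …, 82} in uniformly random order; by symmetry P[π(i) > π(j)] = 1/2.
By linearity: E[X] = 3321 · (1/2) = C(82, 2) · (1/2) = 3321/2 = 3321/2 ≈ 1660.500000.

E[X] = 3321/2 = 1660.500000.


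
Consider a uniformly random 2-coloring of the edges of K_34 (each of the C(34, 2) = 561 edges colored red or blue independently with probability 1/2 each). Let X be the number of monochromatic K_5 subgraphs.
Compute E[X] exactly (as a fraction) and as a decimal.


Let X = Σ_S X_S over the C(34, 5) = 278256 subsets S of size 5, where X_S = 1 if the K_5 on S is monochromatic.
For a fixed S, the K_5 on S has C(5, 2) = 10 edges. P[all 10 edges red] = (1/2)^10, and likewise for blue, so P[monochromatic] = 2·(1/2)^10 = 2^{1 − 10} = 1/512.
By linearity: E[X] = C(34, 5) · 2^{1 − 10} = 278256 · 1/512 = 17391/32.
Numerically: E[X] ≈ 543.4688.

E[X] = C(34,5)·2^(1−C(5,2)) = 17391/32 ≈ 543.4688.


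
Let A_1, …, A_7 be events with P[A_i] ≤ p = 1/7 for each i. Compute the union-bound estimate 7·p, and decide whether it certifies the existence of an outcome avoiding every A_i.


Union bound: P[∪_{i=1}^{7} A_i] ≤ Σ_i P[A_i] ≤ 7·p = 7·(1/7) = 1.
Numerically: 1 ≈ 1.0000.
Is 1 < 1? NO.
Since the bound 1 is ≥ 1, the union bound is uninformative here; it does NOT by itself certify existence.

7·p = 1 ≈ 1.0000; existence NOT certified by the union bound.


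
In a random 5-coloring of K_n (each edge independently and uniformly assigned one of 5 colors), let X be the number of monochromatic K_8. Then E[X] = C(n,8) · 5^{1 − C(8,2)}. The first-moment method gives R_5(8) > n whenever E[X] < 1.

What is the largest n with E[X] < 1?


We need C(n, 8) · 5^{1 − 28} < 1, i.e. C(n, 8) < 5^{28 − 1} = 7450580596923828125.
Check values of n near the boundary:
  n = 862: C(862, 8) = 7317951015318931845; 7317951015318931845 < 7450580596923828125? YES
  n = 863: C(863, 8) = 7386423071602617757; 7386423071602617757 < 7450580596923828125? YES
  n = 864: C(864, 8) = 7455455062926006708; 7455455062926006708 < 7450580596923828125? NO
  n = 865: C(865, 8) = 7525050909487743060; 7525050909487743060 < 7450580596923828125? NO
The largest n with C(n, 8) < 7450580596923828125 is n = 863 (where E[X] = 7386423071602617757/7450580596923828125 ≈ 0.991). Hence R_5(8) > 863, i.e. R_5(8) ≥ 864.

Largest n = 863; hence R_5(8) > 863.


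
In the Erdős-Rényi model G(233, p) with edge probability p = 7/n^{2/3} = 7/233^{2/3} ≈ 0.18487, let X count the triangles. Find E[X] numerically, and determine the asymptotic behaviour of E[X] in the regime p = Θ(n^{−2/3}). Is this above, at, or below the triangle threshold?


Number of potential triangles: C(233, 3) = 2081156.
Each occurs with probability p³ ≈ (0.18487)³ ≈ 6.3180386e-03.
By linearity: E[X] = C(233, 3)·p³ ≈ 2081156 · 6.3180386e-03 ≈ 13148.82403.
Since α = 2/3 < 1, p = c/n^{2/3} ≫ 1/n is above the triangle threshold p ~ 1/n. Asymptotically E[X] ~ (c³/6)·n^{3(1−α)} = (7³/6)·n^{1} → ∞; triangles are abundant w.h.p.

E[X] ≈ 13148.82403; in regime p = Θ(1/n^{2/3}) E[X] diverges (above the triangle threshold p ~ 1/n).
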